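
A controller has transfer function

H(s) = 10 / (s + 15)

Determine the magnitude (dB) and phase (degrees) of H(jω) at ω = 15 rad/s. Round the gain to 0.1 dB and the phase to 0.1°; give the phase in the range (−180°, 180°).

At s = jω = j15:
pole (s+15): 15 + j15 → |·| = √(15²+15²) = √450 ≈ 21.213, ∠ = arctan(15/15) ≈ 45.00°
|H| = 10 / 21.213 ≈ 0.47141
Gain = 20 log₁₀(0.47141) ≈ -6.53 dB
∠H = 0.00° − 45.00° = -45.00°

-6.5 dB, -45.0°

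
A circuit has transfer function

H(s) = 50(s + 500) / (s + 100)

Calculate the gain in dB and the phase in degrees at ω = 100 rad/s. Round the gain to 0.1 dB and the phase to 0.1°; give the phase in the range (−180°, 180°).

At s = jω = j100:
zero (s+500): 500 + j100 → |·| = √(500²+100²) = √260000 ≈ 509.9, ∠ = arctan(100/500) ≈ 11.31°
pole (s+100): 100 + j100 → |·| = √(100²+100²) = √20000 ≈ 141.42, ∠ = arctan(100/100) ≈ 45.00°
|H| = 50 · 509.9 / 141.42 ≈ 180.28
Gain = 20 log₁₀(180.28) ≈ 45.12 dB
∠H = 11.31° − 45.00° = -33.69°

45.1 dB, -33.7°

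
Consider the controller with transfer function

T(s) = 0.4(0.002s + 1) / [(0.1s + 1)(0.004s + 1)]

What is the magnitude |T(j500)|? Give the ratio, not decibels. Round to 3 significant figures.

0.00506

At ω = 500 rad/s:
zero (1 + j500·0.002) = 1 + j1 → |·| ≈ 1.4142, ∠ ≈ 45.00°
pole (1 + j500·0.1) = 1 + j50 → |·| ≈ 50.01, ∠ ≈ 88.85°
pole (1 + j500·0.004) = 1 + j2 → |·| ≈ 2.2361, ∠ ≈ 63.43°
|T| = 0.4 · 1.4142 / (50.01 · 2.2361) ≈ 0.0050585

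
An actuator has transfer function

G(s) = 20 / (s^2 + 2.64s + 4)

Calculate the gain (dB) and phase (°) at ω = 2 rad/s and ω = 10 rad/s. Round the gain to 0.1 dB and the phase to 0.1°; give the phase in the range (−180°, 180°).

ω = 2: 11.6 dB, -90.0°; ω = 10: -13.9 dB, -164.6°

At s = jω = j2:
quadratic: (j2)² + 2.64·j2 + 4 = 0 + j5.28 → |·| ≈ 5.28, ∠ ≈ 90.00°
|G| = 20 / 5.28 ≈ 3.7879
Gain = 20 log₁₀(3.7879) ≈ 11.57 dB
∠G = 0.00° − 90.00° = -90.00°

At s = jω = j10:
quadratic: (j10)² + 2.64·j10 + 4 = -96 + j26.4 → |·| ≈ 99.564, ∠ ≈ 164.62°
|G| = 20 / 99.564 ≈ 0.20088
Gain = 20 log₁₀(0.20088) ≈ -13.94 dB
∠G = 0.00° − 164.62° = -164.62°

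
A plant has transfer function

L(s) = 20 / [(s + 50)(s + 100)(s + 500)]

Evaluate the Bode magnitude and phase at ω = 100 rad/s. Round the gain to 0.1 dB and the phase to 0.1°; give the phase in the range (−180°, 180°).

-112.1 dB, -119.7°

At s = jω = j100:
pole (s+50): 50 + j100 → |·| = √(50²+100²) = √12500 ≈ 111.8, ∠ = arctan(100/50) ≈ 63.43°
pole (s+100): 100 + j100 → |·| = √(100²+100²) = √20000 ≈ 141.42, ∠ = arctan(100/100) ≈ 45.00°
pole (s+500): 500 + j100 → |·| = √(500²+100²) = √260000 ≈ 509.9, ∠ = arctan(100/500) ≈ 11.31°
|L| = 20 / 8.0619e+06 ≈ 2.4808e-06
Gain = 20 log₁₀(2.4808e-06) ≈ -112.11 dB
∠L = 0.00° − 119.74° = -119.74°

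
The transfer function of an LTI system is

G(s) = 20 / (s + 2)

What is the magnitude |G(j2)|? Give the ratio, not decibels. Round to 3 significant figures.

At s = jω = j2:
pole (s+2): 2 + j2 → |·| = √(2²+2²) = √8 ≈ 2.8284, ∠ = arctan(2/2) ≈ 45.00°
|G| = 20 / 2.8284 ≈ 7.0711

7.07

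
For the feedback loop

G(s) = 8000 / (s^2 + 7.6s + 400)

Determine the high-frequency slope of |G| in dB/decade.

Each pole contributes −20 dB/decade at high frequency; each zero contributes +20 dB/decade.
Net: 0 zero(s) − 2 pole(s) → -40 dB/decade.

-40 dB/decade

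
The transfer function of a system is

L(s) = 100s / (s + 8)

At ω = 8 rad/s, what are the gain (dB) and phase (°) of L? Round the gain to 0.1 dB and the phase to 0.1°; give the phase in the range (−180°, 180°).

37.0 dB, 45.0°

At s = jω = j8:
zero at origin: s = j8 → |·| = 8, ∠ = 90.00°
pole (s+8): 8 + j8 → |·| = √(8²+8²) = √128 ≈ 11.314, ∠ = arctan(8/8) ≈ 45.00°
|L| = 100 · 8 / 11.314 ≈ 70.709
Gain = 20 log₁₀(70.709) ≈ 36.99 dB
∠L = 90.00° − 45.00° = 45.00°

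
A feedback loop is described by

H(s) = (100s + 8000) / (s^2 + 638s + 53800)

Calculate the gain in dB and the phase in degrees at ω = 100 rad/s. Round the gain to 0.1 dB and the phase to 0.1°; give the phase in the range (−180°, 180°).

Substitute s = j100:
Numerator: 100(j100) + 8000 = 8000 + j10000
Denominator: (j100)^2 + 638(j100) + 53800 = 43800 + j63800
|N| = √(8000² + 10000²) ≈ 12806, ∠N ≈ 51.34°
|D| = √(43800² + 63800²) ≈ 77388, ∠D ≈ 55.53°
|H| = 12806 / 77388 ≈ 0.16548
Gain = 20 log₁₀(0.16548) ≈ -15.63 dB
∠H = 51.34° − 55.53° = -4.19°

-15.6 dB, -4.2°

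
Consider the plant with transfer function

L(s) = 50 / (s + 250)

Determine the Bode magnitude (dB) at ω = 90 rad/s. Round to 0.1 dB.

-14.5 dB

Substitute s = j90:
Numerator: 50 = 50 + j0
Denominator: (j90) + 250 = 250 + j90
|N| = √(50² + 0²) ≈ 50, ∠N ≈ 0.00°
|D| = √(250² + 90²) ≈ 265.71, ∠D ≈ 19.80°
|L| = 50 / 265.71 ≈ 0.18818
Gain = 20 log₁₀(0.18818) ≈ -14.51 dB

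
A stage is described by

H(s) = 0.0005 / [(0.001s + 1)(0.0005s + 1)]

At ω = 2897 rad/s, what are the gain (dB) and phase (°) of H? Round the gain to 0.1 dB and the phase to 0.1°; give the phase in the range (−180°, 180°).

At ω = 2897 rad/s:
pole (1 + j2897·0.001) = 1 + j2.897 → |·| ≈ 3.0647, ∠ ≈ 70.96°
pole (1 + j2897·0.0005) = 1 + j1.4485 → |·| ≈ 1.7602, ∠ ≈ 55.38°
|H| = 0.0005 · 1 / (3.0647 · 1.7602) ≈ 9.2687e-05
Gain = 20 log₁₀(9.2687e-05) ≈ -80.66 dB
∠H = (0°) − (70.96° + 55.38°) = -126.34°

-80.7 dB, -126.3°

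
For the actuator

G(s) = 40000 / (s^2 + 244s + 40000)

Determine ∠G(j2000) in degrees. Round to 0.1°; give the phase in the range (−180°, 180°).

-173.0°

At s = jω = j2000:
quadratic: (j2000)² + 244·j2000 + 40000 = -3960000 + j488000 → |·| ≈ 3.99e+06, ∠ ≈ 172.97°
∠G = 0.00° − 172.97° = -172.97°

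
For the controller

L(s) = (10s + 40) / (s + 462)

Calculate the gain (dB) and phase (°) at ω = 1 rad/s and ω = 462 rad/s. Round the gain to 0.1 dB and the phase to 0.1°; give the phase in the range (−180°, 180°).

Substitute s = j1:
Numerator: 10(j1) + 40 = 40 + j10
Denominator: (j1) + 462 = 462 + j1
|N| = √(40² + 10²) ≈ 41.231, ∠N ≈ 14.04°
|D| = √(462² + 1²) ≈ 462, ∠D ≈ 0.12°
|L| = 41.231 / 462 ≈ 0.089245
Gain = 20 log₁₀(0.089245) ≈ -20.99 dB
∠L = 14.04° − 0.12° = 13.92°

Substitute s = j462:
Numerator: 10(j462) + 40 = 40 + j4620
Denominator: (j462) + 462 = 462 + j462
|N| = √(40² + 4620²) ≈ 4620.2, ∠N ≈ 89.50°
|D| = √(462² + 462²) ≈ 653.37, ∠D ≈ 45.00°
|L| = 4620.2 / 653.37 ≈ 7.0713
Gain = 20 log₁₀(7.0713) ≈ 16.99 dB
∠L = 89.50° − 45.00° = 44.50°

ω = 1: -21.0 dB, 13.9°; ω = 462: 17.0 dB, 44.5°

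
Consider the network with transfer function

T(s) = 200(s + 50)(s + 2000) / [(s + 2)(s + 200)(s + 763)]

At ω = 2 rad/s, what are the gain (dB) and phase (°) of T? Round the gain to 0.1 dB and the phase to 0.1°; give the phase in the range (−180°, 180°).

33.3 dB, -43.4°

At s = jω = j2:
zero (s+50): 50 + j2 → |·| = √(50²+2²) = √2504 ≈ 50.04, ∠ = arctan(2/50) ≈ 2.29°
zero (s+2000): 2000 + j2 → |·| = √(2000²+2²) = √4000004 ≈ 2000, ∠ = arctan(2/2000) ≈ 0.06°
pole (s+2): 2 + j2 → |·| = √(2²+2²) = √8 ≈ 2.8284, ∠ = arctan(2/2) ≈ 45.00°
pole (s+200): 200 + j2 → |·| = √(200²+2²) = √40004 ≈ 200.01, ∠ = arctan(2/200) ≈ 0.57°
pole (s+763): 763 + j2 → |·| = √(763²+2²) = √582173 ≈ 763, ∠ = arctan(2/763) ≈ 0.15°
|T| = 200 · 1.0008e+05 / 4.3164e+05 ≈ 46.372
Gain = 20 log₁₀(46.372) ≈ 33.33 dB
∠T = 2.35° − 45.72° = -43.37°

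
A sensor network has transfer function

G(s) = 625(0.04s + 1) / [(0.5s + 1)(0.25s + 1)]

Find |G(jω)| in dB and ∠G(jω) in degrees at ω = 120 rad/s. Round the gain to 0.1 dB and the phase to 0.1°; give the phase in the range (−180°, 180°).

At ω = 120 rad/s:
zero (1 + j120·0.04) = 1 + j4.8 → |·| ≈ 4.9031, ∠ ≈ 78.23°
pole (1 + j120·0.5) = 1 + j60 → |·| ≈ 60.008, ∠ ≈ 89.05°
pole (1 + j120·0.25) = 1 + j30 → |·| ≈ 30.017, ∠ ≈ 88.09°
|G| = 625 · 4.9031 / (60.008 · 30.017) ≈ 1.7013
Gain = 20 log₁₀(1.7013) ≈ 4.62 dB
∠G = (78.23°) − (89.05° + 88.09°) = -98.91°

4.6 dB, -98.9°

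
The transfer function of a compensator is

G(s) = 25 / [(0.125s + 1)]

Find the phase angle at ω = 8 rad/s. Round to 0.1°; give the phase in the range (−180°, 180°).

-45.0°

At ω = 8 rad/s:
pole (1 + j8·0.125) = 1 + j1 → |·| ≈ 1.4142, ∠ ≈ 45.00°
∠G = (0°) − (45.00°) = -45.00°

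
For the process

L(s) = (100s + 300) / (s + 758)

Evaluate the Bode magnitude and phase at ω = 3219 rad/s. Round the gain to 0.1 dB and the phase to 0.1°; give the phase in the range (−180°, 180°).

39.8 dB, 13.2°

Substitute s = j3219:
Numerator: 100(j3219) + 300 = 300 + j321900
Denominator: (j3219) + 758 = 758 + j3219
|N| = √(300² + 321900²) ≈ 3.219e+05, ∠N ≈ 89.95°
|D| = √(758² + 3219²) ≈ 3307, ∠D ≈ 76.75°
|L| = 3.219e+05 / 3307 ≈ 97.339
Gain = 20 log₁₀(97.339) ≈ 39.77 dB
∠L = 89.95° − 76.75° = 13.20°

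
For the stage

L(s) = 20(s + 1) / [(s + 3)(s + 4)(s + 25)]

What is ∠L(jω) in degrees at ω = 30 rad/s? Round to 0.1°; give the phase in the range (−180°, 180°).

At s = jω = j30:
zero (s+1): 1 + j30 → |·| = √(1²+30²) = √901 ≈ 30.017, ∠ = arctan(30/1) ≈ 88.09°
pole (s+3): 3 + j30 → |·| = √(3²+30²) = √909 ≈ 30.15, ∠ = arctan(30/3) ≈ 84.29°
pole (s+4): 4 + j30 → |·| = √(4²+30²) = √916 ≈ 30.265, ∠ = arctan(30/4) ≈ 82.41°
pole (s+25): 25 + j30 → |·| = √(25²+30²) = √1525 ≈ 39.051, ∠ = arctan(30/25) ≈ 50.19°
∠L = 88.09° − 216.89° = -128.80°

-128.8°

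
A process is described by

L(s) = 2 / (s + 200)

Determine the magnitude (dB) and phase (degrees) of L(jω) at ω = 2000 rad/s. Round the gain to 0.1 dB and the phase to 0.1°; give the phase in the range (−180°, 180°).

-60.0 dB, -84.3°

At s = jω = j2000:
pole (s+200): 200 + j2000 → |·| = √(200²+2000²) = √4040000 ≈ 2010, ∠ = arctan(2000/200) ≈ 84.29°
|L| = 2 / 2010 ≈ 0.00099502
Gain = 20 log₁₀(0.00099502) ≈ -60.04 dB
∠L = 0.00° − 84.29° = -84.29°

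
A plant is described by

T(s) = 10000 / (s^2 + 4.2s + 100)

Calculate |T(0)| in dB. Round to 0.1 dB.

40.0 dB

T(0) = 10000 / 100 = 100
20 log₁₀(100) ≈ 40.00 dB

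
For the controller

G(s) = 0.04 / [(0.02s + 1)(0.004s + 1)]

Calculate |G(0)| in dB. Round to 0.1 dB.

-28.0 dB

G(0) = 0.04 · 1 / 1 = 0.04
20 log₁₀(0.04) ≈ -27.96 dB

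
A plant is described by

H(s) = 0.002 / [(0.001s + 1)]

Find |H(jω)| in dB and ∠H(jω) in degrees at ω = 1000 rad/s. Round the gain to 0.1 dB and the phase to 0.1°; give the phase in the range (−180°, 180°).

At ω = 1000 rad/s:
pole (1 + j1000·0.001) = 1 + j1 → |·| ≈ 1.4142, ∠ ≈ 45.00°
|H| = 0.002 · 1 / (1.4142) ≈ 0.0014142
Gain = 20 log₁₀(0.0014142) ≈ -56.99 dB
∠H = (0°) − (45.00°) = -45.00°

-57.0 dB, -45.0°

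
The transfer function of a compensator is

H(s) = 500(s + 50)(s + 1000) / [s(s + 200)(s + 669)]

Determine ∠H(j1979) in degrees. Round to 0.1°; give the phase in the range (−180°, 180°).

At s = jω = j1979:
zero (s+50): 50 + j1979 → |·| = √(50²+1979²) = √3918941 ≈ 1979.6, ∠ = arctan(1979/50) ≈ 88.55°
zero (s+1000): 1000 + j1979 → |·| = √(1000²+1979²) = √4916441 ≈ 2217.3, ∠ = arctan(1979/1000) ≈ 63.19°
pole (s+200): 200 + j1979 → |·| = √(200²+1979²) = √3956441 ≈ 1989.1, ∠ = arctan(1979/200) ≈ 84.23°
pole (s+669): 669 + j1979 → |·| = √(669²+1979²) = √4364002 ≈ 2089, ∠ = arctan(1979/669) ≈ 71.32°
pole at origin: |s| = 1979, ∠ = 90.00° (in denominator)
∠H = 151.74° − 245.55° = -93.81°

-93.8°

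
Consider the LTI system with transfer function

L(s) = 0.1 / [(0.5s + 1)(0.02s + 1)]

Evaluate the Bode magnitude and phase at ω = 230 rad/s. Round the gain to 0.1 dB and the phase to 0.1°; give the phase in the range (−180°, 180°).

-74.7 dB, -167.2°

At ω = 230 rad/s:
pole (1 + j230·0.5) = 1 + j115 → |·| ≈ 115, ∠ ≈ 89.50°
pole (1 + j230·0.02) = 1 + j4.6 → |·| ≈ 4.7074, ∠ ≈ 77.74°
|L| = 0.1 · 1 / (115 · 4.7074) ≈ 0.00018472
Gain = 20 log₁₀(0.00018472) ≈ -74.67 dB
∠L = (0°) − (89.50° + 77.74°) = -167.24°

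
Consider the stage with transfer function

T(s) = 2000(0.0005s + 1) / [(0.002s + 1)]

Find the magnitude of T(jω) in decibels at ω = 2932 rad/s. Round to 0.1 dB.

At ω = 2932 rad/s:
zero (1 + j2932·0.0005) = 1 + j1.466 → |·| ≈ 1.7746, ∠ ≈ 55.70°
pole (1 + j2932·0.002) = 1 + j5.864 → |·| ≈ 5.9487, ∠ ≈ 80.32°
|T| = 2000 · 1.7746 / (5.9487) ≈ 596.63
Gain = 20 log₁₀(596.63) ≈ 55.51 dB

55.5 dB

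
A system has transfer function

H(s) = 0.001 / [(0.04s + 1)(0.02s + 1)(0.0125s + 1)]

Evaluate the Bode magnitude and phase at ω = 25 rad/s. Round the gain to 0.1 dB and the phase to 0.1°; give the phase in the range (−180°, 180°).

At ω = 25 rad/s:
pole (1 + j25·0.04) = 1 + j1 → |·| ≈ 1.4142, ∠ ≈ 45.00°
pole (1 + j25·0.02) = 1 + j0.5 → |·| ≈ 1.118, ∠ ≈ 26.57°
pole (1 + j25·0.0125) = 1 + j0.3125 → |·| ≈ 1.0477, ∠ ≈ 17.35°
|H| = 0.001 · 1 / (1.4142 · 1.118 · 1.0477) ≈ 0.00060369
Gain = 20 log₁₀(0.00060369) ≈ -64.38 dB
∠H = (0°) − (45.00° + 26.57° + 17.35°) = -88.92°

-64.4 dB, -88.9°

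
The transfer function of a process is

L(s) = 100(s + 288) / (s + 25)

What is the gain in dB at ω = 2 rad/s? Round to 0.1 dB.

61.2 dB

At s = jω = j2:
zero (s+288): 288 + j2 → |·| = √(288²+2²) = √82948 ≈ 288.01, ∠ = arctan(2/288) ≈ 0.40°
pole (s+25): 25 + j2 → |·| = √(25²+2²) = √629 ≈ 25.08, ∠ = arctan(2/25) ≈ 4.57°
|L| = 100 · 288.01 / 25.08 ≈ 1148.4
Gain = 20 log₁₀(1148.4) ≈ 61.20 dB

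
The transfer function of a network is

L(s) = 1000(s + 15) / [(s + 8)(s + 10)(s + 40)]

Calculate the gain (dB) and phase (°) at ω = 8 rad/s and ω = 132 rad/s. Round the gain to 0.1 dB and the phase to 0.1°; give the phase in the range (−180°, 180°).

At s = jω = j8:
zero (s+15): 15 + j8 → |·| = √(15²+8²) = √289 ≈ 17, ∠ = arctan(8/15) ≈ 28.07°
pole (s+8): 8 + j8 → |·| = √(8²+8²) = √128 ≈ 11.314, ∠ = arctan(8/8) ≈ 45.00°
pole (s+10): 10 + j8 → |·| = √(10²+8²) = √164 ≈ 12.806, ∠ = arctan(8/10) ≈ 38.66°
pole (s+40): 40 + j8 → |·| = √(40²+8²) = √1664 ≈ 40.792, ∠ = arctan(8/40) ≈ 11.31°
|L| = 1000 · 17 / 5910.2 ≈ 2.8764
Gain = 20 log₁₀(2.8764) ≈ 9.18 dB
∠L = 28.07° − 94.97° = -66.90°

At s = jω = j132:
zero (s+15): 15 + j132 → |·| = √(15²+132²) = √17649 ≈ 132.85, ∠ = arctan(132/15) ≈ 83.52°
pole (s+8): 8 + j132 → |·| = √(8²+132²) = √17488 ≈ 132.24, ∠ = arctan(132/8) ≈ 86.53°
pole (s+10): 10 + j132 → |·| = √(10²+132²) = √17524 ≈ 132.38, ∠ = arctan(132/10) ≈ 85.67°
pole (s+40): 40 + j132 → |·| = √(40²+132²) = √19024 ≈ 137.93, ∠ = arctan(132/40) ≈ 73.14°
|L| = 1000 · 132.85 / 2.4146e+06 ≈ 0.055019
Gain = 20 log₁₀(0.055019) ≈ -25.19 dB
∠L = 83.52° − 245.34° = -161.82°

ω = 8: 9.2 dB, -66.9°; ω = 132: -25.2 dB, -161.8°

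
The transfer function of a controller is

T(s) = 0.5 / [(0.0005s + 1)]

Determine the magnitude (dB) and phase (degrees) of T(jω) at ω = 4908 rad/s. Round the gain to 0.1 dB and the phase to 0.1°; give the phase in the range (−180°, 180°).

At ω = 4908 rad/s:
pole (1 + j4908·0.0005) = 1 + j2.454 → |·| ≈ 2.6499, ∠ ≈ 67.83°
|T| = 0.5 · 1 / (2.6499) ≈ 0.18869
Gain = 20 log₁₀(0.18869) ≈ -14.49 dB
∠T = (0°) − (67.83°) = -67.83°

-14.5 dB, -67.8°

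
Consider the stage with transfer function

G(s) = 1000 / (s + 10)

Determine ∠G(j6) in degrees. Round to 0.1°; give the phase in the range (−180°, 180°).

-31.0°

At s = jω = j6:
pole (s+10): 10 + j6 → |·| = √(10²+6²) = √136 ≈ 11.662, ∠ = arctan(6/10) ≈ 30.96°
∠G = 0.00° − 30.96° = -30.96°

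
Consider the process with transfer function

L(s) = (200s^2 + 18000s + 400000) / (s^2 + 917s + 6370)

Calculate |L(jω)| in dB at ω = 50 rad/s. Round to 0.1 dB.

25.9 dB

Substitute s = j50:
Numerator: 200(j50)^2 + 18000(j50) + 400000 = -100000 + j900000
Denominator: (j50)^2 + 917(j50) + 6370 = 3870 + j45850
|N| = √(100000² + 900000²) ≈ 9.0554e+05, ∠N ≈ 96.34°
|D| = √(3870² + 45850²) ≈ 46013, ∠D ≈ 85.18°
|L| = 9.0554e+05 / 46013 ≈ 19.68
Gain = 20 log₁₀(19.68) ≈ 25.88 dB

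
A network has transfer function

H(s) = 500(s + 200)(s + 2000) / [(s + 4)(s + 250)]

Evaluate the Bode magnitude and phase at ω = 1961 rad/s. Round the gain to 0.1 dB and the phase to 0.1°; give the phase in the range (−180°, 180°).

At s = jω = j1961:
zero (s+200): 200 + j1961 → |·| = √(200²+1961²) = √3885521 ≈ 1971.2, ∠ = arctan(1961/200) ≈ 84.18°
zero (s+2000): 2000 + j1961 → |·| = √(2000²+1961²) = √7845521 ≈ 2801, ∠ = arctan(1961/2000) ≈ 44.44°
pole (s+4): 4 + j1961 → |·| = √(4²+1961²) = √3845537 ≈ 1961, ∠ = arctan(1961/4) ≈ 89.88°
pole (s+250): 250 + j1961 → |·| = √(250²+1961²) = √3908021 ≈ 1976.9, ∠ = arctan(1961/250) ≈ 82.73°
|H| = 500 · 5.5213e+06 / 3.8767e+06 ≈ 712.11
Gain = 20 log₁₀(712.11) ≈ 57.05 dB
∠H = 128.62° − 172.61° = -43.99°

57.1 dB, -44.0°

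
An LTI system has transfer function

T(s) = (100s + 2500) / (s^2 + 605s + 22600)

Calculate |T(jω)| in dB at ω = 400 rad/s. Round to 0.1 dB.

Substitute s = j400:
Numerator: 100(j400) + 2500 = 2500 + j40000
Denominator: (j400)^2 + 605(j400) + 22600 = -137400 + j242000
|N| = √(2500² + 40000²) ≈ 40078, ∠N ≈ 86.42°
|D| = √(137400² + 242000²) ≈ 2.7829e+05, ∠D ≈ 119.59°
|T| = 40078 / 2.7829e+05 ≈ 0.14402
Gain = 20 log₁₀(0.14402) ≈ -16.83 dB

-16.8 dB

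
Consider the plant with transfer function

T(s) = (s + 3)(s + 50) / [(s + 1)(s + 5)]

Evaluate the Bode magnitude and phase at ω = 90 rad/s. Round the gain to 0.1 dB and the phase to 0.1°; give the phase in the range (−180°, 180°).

At s = jω = j90:
zero (s+3): 3 + j90 → |·| = √(3²+90²) = √8109 ≈ 90.05, ∠ = arctan(90/3) ≈ 88.09°
zero (s+50): 50 + j90 → |·| = √(50²+90²) = √10600 ≈ 102.96, ∠ = arctan(90/50) ≈ 60.95°
pole (s+1): 1 + j90 → |·| = √(1²+90²) = √8101 ≈ 90.006, ∠ = arctan(90/1) ≈ 89.36°
pole (s+5): 5 + j90 → |·| = √(5²+90²) = √8125 ≈ 90.139, ∠ = arctan(90/5) ≈ 86.82°
|T| = 1 · 9271.5 / 8113.1 ≈ 1.1428
Gain = 20 log₁₀(1.1428) ≈ 1.16 dB
∠T = 149.04° − 176.18° = -27.14°

1.2 dB, -27.1°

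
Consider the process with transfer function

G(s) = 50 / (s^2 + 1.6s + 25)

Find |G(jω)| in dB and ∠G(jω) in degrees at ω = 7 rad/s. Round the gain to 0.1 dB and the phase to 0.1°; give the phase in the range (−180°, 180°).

5.5 dB, -155.0°

At s = jω = j7:
quadratic: (j7)² + 1.6·j7 + 25 = -24 + j11.2 → |·| ≈ 26.485, ∠ ≈ 154.98°
|G| = 50 / 26.485 ≈ 1.8879
Gain = 20 log₁₀(1.8879) ≈ 5.52 dB
∠G = 0.00° − 154.98° = -154.98°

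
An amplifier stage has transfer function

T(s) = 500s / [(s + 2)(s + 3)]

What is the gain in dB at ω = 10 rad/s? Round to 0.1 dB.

At s = jω = j10:
zero at origin: s = j10 → |·| = 10, ∠ = 90.00°
pole (s+2): 2 + j10 → |·| = √(2²+10²) = √104 ≈ 10.198, ∠ = arctan(10/2) ≈ 78.69°
pole (s+3): 3 + j10 → |·| = √(3²+10²) = √109 ≈ 10.44, ∠ = arctan(10/3) ≈ 73.30°
|T| = 500 · 10 / 106.47 ≈ 46.962
Gain = 20 log₁₀(46.962) ≈ 33.43 dB

33.4 dB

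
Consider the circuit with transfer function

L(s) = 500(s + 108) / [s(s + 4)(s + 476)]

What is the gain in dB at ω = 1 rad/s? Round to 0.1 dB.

At s = jω = j1:
zero (s+108): 108 + j1 → |·| = √(108²+1²) = √11665 ≈ 108, ∠ = arctan(1/108) ≈ 0.53°
pole (s+4): 4 + j1 → |·| = √(4²+1²) = √17 ≈ 4.1231, ∠ = arctan(1/4) ≈ 14.04°
pole (s+476): 476 + j1 → |·| = √(476²+1²) = √226577 ≈ 476, ∠ = arctan(1/476) ≈ 0.12°
pole at origin: |s| = 1, ∠ = 90.00° (in denominator)
|L| = 500 · 108 / 1962.6 ≈ 27.515
Gain = 20 log₁₀(27.515) ≈ 28.79 dB

28.8 dB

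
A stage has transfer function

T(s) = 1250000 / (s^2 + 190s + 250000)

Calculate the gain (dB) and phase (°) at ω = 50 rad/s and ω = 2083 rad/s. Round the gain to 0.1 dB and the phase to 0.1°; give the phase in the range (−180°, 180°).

ω = 50: 14.1 dB, -2.2°; ω = 2083: -10.3 dB, -174.5°

At s = jω = j50:
quadratic: (j50)² + 190·j50 + 250000 = 247500 + j9500 → |·| ≈ 2.4768e+05, ∠ ≈ 2.20°
|T| = 1250000 / 2.4768e+05 ≈ 5.0468
Gain = 20 log₁₀(5.0468) ≈ 14.06 dB
∠T = 0.00° − 2.20° = -2.20°

At s = jω = j2083:
quadratic: (j2083)² + 190·j2083 + 250000 = -4088889 + j395770 → |·| ≈ 4.108e+06, ∠ ≈ 174.47°
|T| = 1250000 / 4.108e+06 ≈ 0.30428
Gain = 20 log₁₀(0.30428) ≈ -10.33 dB
∠T = 0.00° − 174.47° = -174.47°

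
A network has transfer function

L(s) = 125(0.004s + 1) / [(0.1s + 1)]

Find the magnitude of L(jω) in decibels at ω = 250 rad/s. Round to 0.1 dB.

At ω = 250 rad/s:
zero (1 + j250·0.004) = 1 + j1 → |·| ≈ 1.4142, ∠ ≈ 45.00°
pole (1 + j250·0.1) = 1 + j25 → |·| ≈ 25.02, ∠ ≈ 87.71°
|L| = 125 · 1.4142 / (25.02) ≈ 7.0653
Gain = 20 log₁₀(7.0653) ≈ 16.98 dB

17.0 dB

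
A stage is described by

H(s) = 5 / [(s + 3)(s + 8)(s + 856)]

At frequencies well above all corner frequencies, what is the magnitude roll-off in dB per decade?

-60 dB/decade

Each pole contributes −20 dB/decade at high frequency; each zero contributes +20 dB/decade.
Net: 0 zero(s) − 3 pole(s) → -60 dB/decade.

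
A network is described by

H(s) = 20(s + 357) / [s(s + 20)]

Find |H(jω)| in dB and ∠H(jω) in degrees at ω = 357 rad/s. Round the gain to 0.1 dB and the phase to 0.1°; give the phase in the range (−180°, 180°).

-22.0 dB, -131.8°

At s = jω = j357:
zero (s+357): 357 + j357 → |·| = √(357²+357²) = √254898 ≈ 504.87, ∠ = arctan(357/357) ≈ 45.00°
pole (s+20): 20 + j357 → |·| = √(20²+357²) = √127849 ≈ 357.56, ∠ = arctan(357/20) ≈ 86.79°
pole at origin: |s| = 357, ∠ = 90.00° (in denominator)
|H| = 20 · 504.87 / 1.2765e+05 ≈ 0.079102
Gain = 20 log₁₀(0.079102) ≈ -22.04 dB
∠H = 45.00° − 176.79° = -131.79°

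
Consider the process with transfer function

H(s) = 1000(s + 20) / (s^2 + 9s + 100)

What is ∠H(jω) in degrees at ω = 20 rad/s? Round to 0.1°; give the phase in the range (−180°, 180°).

At s = jω = j20:
zero (s+20): 20 + j20 → |·| = √(20²+20²) = √800 ≈ 28.284, ∠ = arctan(20/20) ≈ 45.00°
quadratic: (j20)² + 9·j20 + 100 = -300 + j180 → |·| ≈ 349.86, ∠ ≈ 149.04°
∠H = 45.00° − 149.04° = -104.04°

-104.0°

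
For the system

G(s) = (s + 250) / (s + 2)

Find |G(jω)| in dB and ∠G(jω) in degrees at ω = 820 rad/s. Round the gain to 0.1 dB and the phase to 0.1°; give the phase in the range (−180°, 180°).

Substitute s = j820:
Numerator: (j820) + 250 = 250 + j820
Denominator: (j820) + 2 = 2 + j820
|N| = √(250² + 820²) ≈ 857.26, ∠N ≈ 73.04°
|D| = √(2² + 820²) ≈ 820, ∠D ≈ 89.86°
|G| = 857.26 / 820 ≈ 1.0454
Gain = 20 log₁₀(1.0454) ≈ 0.39 dB
∠G = 73.04° − 89.86° = -16.82°

0.4 dB, -16.8°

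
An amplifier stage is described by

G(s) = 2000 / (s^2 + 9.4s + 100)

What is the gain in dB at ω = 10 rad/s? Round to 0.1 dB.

At s = jω = j10:
quadratic: (j10)² + 9.4·j10 + 100 = 0 + j94 → |·| ≈ 94, ∠ ≈ 90.00°
|G| = 2000 / 94 ≈ 21.277
Gain = 20 log₁₀(21.277) ≈ 26.56 dB

26.6 dB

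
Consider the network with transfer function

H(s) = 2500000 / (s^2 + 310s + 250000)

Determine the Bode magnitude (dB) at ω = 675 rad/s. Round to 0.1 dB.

18.6 dB

At s = jω = j675:
quadratic: (j675)² + 310·j675 + 250000 = -205625 + j209250 → |·| ≈ 2.9337e+05, ∠ ≈ 134.50°
|H| = 2500000 / 2.9337e+05 ≈ 8.5217
Gain = 20 log₁₀(8.5217) ≈ 18.61 dB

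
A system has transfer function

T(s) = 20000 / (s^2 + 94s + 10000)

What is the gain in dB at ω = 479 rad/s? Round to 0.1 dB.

-21.0 dB

At s = jω = j479:
quadratic: (j479)² + 94·j479 + 10000 = -219441 + j45026 → |·| ≈ 2.2401e+05, ∠ ≈ 168.40°
|T| = 20000 / 2.2401e+05 ≈ 0.089282
Gain = 20 log₁₀(0.089282) ≈ -20.98 dB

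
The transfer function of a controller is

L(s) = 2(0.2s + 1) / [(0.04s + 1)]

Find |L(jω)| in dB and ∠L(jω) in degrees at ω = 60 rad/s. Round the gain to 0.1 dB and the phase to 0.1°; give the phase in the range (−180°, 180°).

At ω = 60 rad/s:
zero (1 + j60·0.2) = 1 + j12 → |·| ≈ 12.042, ∠ ≈ 85.24°
pole (1 + j60·0.04) = 1 + j2.4 → |·| ≈ 2.6, ∠ ≈ 67.38°
|L| = 2 · 12.042 / (2.6) ≈ 9.2631
Gain = 20 log₁₀(9.2631) ≈ 19.34 dB
∠L = (85.24°) − (67.38°) = 17.86°

19.3 dB, 17.9°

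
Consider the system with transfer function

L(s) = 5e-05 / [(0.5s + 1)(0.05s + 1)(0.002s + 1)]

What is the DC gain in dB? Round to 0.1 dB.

L(0) = 5e-05 · 1 / 1 = 5e-05
20 log₁₀(5e-05) ≈ -86.02 dB

-86.0 dB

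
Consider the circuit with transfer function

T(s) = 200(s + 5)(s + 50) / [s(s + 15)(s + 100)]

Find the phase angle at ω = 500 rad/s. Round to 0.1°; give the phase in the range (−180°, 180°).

At s = jω = j500:
zero (s+5): 5 + j500 → |·| = √(5²+500²) = √250025 ≈ 500.02, ∠ = arctan(500/5) ≈ 89.43°
zero (s+50): 50 + j500 → |·| = √(50²+500²) = √252500 ≈ 502.49, ∠ = arctan(500/50) ≈ 84.29°
pole (s+15): 15 + j500 → |·| = √(15²+500²) = √250225 ≈ 500.22, ∠ = arctan(500/15) ≈ 88.28°
pole (s+100): 100 + j500 → |·| = √(100²+500²) = √260000 ≈ 509.9, ∠ = arctan(500/100) ≈ 78.69°
pole at origin: |s| = 500, ∠ = 90.00° (in denominator)
∠T = 173.72° − 256.97° = -83.25°

-83.3°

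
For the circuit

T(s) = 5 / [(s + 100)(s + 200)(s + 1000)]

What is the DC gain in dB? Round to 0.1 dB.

T(0) = 5 / (100·200·1000) = 2.5e-07
20 log₁₀(2.5e-07) ≈ -132.04 dB

-132.0 dB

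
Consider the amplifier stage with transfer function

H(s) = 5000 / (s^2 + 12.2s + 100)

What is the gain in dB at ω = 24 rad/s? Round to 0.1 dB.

19.0 dB

At s = jω = j24:
quadratic: (j24)² + 12.2·j24 + 100 = -476 + j292.8 → |·| ≈ 558.85, ∠ ≈ 148.40°
|H| = 5000 / 558.85 ≈ 8.9469
Gain = 20 log₁₀(8.9469) ≈ 19.03 dB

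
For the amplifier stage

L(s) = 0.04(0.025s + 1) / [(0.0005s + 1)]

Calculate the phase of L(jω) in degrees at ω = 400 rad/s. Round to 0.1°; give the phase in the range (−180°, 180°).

73.0°

At ω = 400 rad/s:
zero (1 + j400·0.025) = 1 + j10 → |·| ≈ 10.05, ∠ ≈ 84.29°
pole (1 + j400·0.0005) = 1 + j0.2 → |·| ≈ 1.0198, ∠ ≈ 11.31°
∠L = (84.29°) − (11.31°) = 72.98°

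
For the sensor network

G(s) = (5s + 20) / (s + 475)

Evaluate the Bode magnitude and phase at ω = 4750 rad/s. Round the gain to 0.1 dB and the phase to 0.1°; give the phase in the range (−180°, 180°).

Substitute s = j4750:
Numerator: 5(j4750) + 20 = 20 + j23750
Denominator: (j4750) + 475 = 475 + j4750
|N| = √(20² + 23750²) ≈ 23750, ∠N ≈ 89.95°
|D| = √(475² + 4750²) ≈ 4773.7, ∠D ≈ 84.29°
|G| = 23750 / 4773.7 ≈ 4.9752
Gain = 20 log₁₀(4.9752) ≈ 13.94 dB
∠G = 89.95° − 84.29° = 5.66°

13.9 dB, 5.7°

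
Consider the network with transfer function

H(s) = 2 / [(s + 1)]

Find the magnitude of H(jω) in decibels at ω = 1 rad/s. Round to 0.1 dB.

3.0 dB

At ω = 1 rad/s:
pole (1 + j1·1) = 1 + j1 → |·| ≈ 1.4142, ∠ ≈ 45.00°
|H| = 2 · 1 / (1.4142) ≈ 1.4142
Gain = 20 log₁₀(1.4142) ≈ 3.01 dB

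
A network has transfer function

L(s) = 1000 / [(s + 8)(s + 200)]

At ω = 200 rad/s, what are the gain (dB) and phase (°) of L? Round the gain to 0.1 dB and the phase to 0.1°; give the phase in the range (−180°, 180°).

-35.1 dB, -132.7°

At s = jω = j200:
pole (s+8): 8 + j200 → |·| = √(8²+200²) = √40064 ≈ 200.16, ∠ = arctan(200/8) ≈ 87.71°
pole (s+200): 200 + j200 → |·| = √(200²+200²) = √80000 ≈ 282.84, ∠ = arctan(200/200) ≈ 45.00°
|L| = 1000 / 56613 ≈ 0.017664
Gain = 20 log₁₀(0.017664) ≈ -35.06 dB
∠L = 0.00° − 132.71° = -132.71°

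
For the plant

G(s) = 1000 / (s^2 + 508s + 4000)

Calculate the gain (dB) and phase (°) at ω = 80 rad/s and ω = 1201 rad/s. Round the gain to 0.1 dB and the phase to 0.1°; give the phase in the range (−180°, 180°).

ω = 80: -32.2 dB, -93.4°; ω = 1201: -63.9 dB, -157.0°

Substitute s = j80:
Numerator: 1000 = 1000 + j0
Denominator: (j80)^2 + 508(j80) + 4000 = -2400 + j40640
|N| = √(1000² + 0²) ≈ 1000, ∠N ≈ 0.00°
|D| = √(2400² + 40640²) ≈ 40711, ∠D ≈ 93.38°
|G| = 1000 / 40711 ≈ 0.024563
Gain = 20 log₁₀(0.024563) ≈ -32.19 dB
∠G = 0.00° − 93.38° = -93.38°

Substitute s = j1201:
Numerator: 1000 = 1000 + j0
Denominator: (j1201)^2 + 508(j1201) + 4000 = -1438401 + j610108
|N| = √(1000² + 0²) ≈ 1000, ∠N ≈ 0.00°
|D| = √(1438401² + 610108²) ≈ 1.5624e+06, ∠D ≈ 157.02°
|G| = 1000 / 1.5624e+06 ≈ 0.00064004
Gain = 20 log₁₀(0.00064004) ≈ -63.88 dB
∠G = 0.00° − 157.02° = -157.02°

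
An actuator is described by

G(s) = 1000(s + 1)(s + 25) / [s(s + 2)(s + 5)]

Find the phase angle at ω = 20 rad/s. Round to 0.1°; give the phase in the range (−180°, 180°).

At s = jω = j20:
zero (s+1): 1 + j20 → |·| = √(1²+20²) = √401 ≈ 20.025, ∠ = arctan(20/1) ≈ 87.14°
zero (s+25): 25 + j20 → |·| = √(25²+20²) = √1025 ≈ 32.016, ∠ = arctan(20/25) ≈ 38.66°
pole (s+2): 2 + j20 → |·| = √(2²+20²) = √404 ≈ 20.1, ∠ = arctan(20/2) ≈ 84.29°
pole (s+5): 5 + j20 → |·| = √(5²+20²) = √425 ≈ 20.616, ∠ = arctan(20/5) ≈ 75.96°
pole at origin: |s| = 20, ∠ = 90.00° (in denominator)
∠G = 125.80° − 250.25° = -124.45°

-124.5°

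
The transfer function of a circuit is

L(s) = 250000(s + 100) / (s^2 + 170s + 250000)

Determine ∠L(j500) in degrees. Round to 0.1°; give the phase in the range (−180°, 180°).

At s = jω = j500:
zero (s+100): 100 + j500 → |·| = √(100²+500²) = √260000 ≈ 509.9, ∠ = arctan(500/100) ≈ 78.69°
quadratic: (j500)² + 170·j500 + 250000 = 0 + j85000 → |·| ≈ 85000, ∠ ≈ 90.00°
∠L = 78.69° − 90.00° = -11.31°

-11.3°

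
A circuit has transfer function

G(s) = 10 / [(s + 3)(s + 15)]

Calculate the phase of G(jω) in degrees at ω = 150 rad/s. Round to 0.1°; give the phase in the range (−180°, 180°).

At s = jω = j150:
pole (s+3): 3 + j150 → |·| = √(3²+150²) = √22509 ≈ 150.03, ∠ = arctan(150/3) ≈ 88.85°
pole (s+15): 15 + j150 → |·| = √(15²+150²) = √22725 ≈ 150.75, ∠ = arctan(150/15) ≈ 84.29°
∠G = 0.00° − 173.14° = -173.14°

-173.1°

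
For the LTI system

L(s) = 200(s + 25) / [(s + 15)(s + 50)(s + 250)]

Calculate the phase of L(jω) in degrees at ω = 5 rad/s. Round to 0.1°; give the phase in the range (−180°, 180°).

At s = jω = j5:
zero (s+25): 25 + j5 → |·| = √(25²+5²) = √650 ≈ 25.495, ∠ = arctan(5/25) ≈ 11.31°
pole (s+15): 15 + j5 → |·| = √(15²+5²) = √250 ≈ 15.811, ∠ = arctan(5/15) ≈ 18.43°
pole (s+50): 50 + j5 → |·| = √(50²+5²) = √2525 ≈ 50.249, ∠ = arctan(5/50) ≈ 5.71°
pole (s+250): 250 + j5 → |·| = √(250²+5²) = √62525 ≈ 250.05, ∠ = arctan(5/250) ≈ 1.15°
∠L = 11.31° − 25.29° = -13.98°

-14.0°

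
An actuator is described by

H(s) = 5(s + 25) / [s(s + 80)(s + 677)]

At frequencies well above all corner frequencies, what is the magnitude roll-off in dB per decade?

Each pole contributes −20 dB/decade at high frequency; each zero contributes +20 dB/decade.
Net: 1 zero(s) − 3 pole(s) → -40 dB/decade.

-40 dB/decade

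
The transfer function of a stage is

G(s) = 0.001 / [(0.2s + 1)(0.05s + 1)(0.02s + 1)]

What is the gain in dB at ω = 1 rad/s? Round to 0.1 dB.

-60.2 dB

At ω = 1 rad/s:
pole (1 + j1·0.2) = 1 + j0.2 → |·| ≈ 1.0198, ∠ ≈ 11.31°
pole (1 + j1·0.05) = 1 + j0.05 → |·| ≈ 1.0012, ∠ ≈ 2.86°
pole (1 + j1·0.02) = 1 + j0.02 → |·| ≈ 1.0002, ∠ ≈ 1.15°
|G| = 0.001 · 1 / (1.0198 · 1.0012 · 1.0002) ≈ 0.00097921
Gain = 20 log₁₀(0.00097921) ≈ -60.18 dB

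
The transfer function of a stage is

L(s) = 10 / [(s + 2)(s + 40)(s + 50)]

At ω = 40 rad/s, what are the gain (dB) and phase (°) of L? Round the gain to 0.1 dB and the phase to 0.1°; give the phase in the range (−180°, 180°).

-83.2 dB, -170.8°

At s = jω = j40:
pole (s+2): 2 + j40 → |·| = √(2²+40²) = √1604 ≈ 40.05, ∠ = arctan(40/2) ≈ 87.14°
pole (s+40): 40 + j40 → |·| = √(40²+40²) = √3200 ≈ 56.569, ∠ = arctan(40/40) ≈ 45.00°
pole (s+50): 50 + j40 → |·| = √(50²+40²) = √4100 ≈ 64.031, ∠ = arctan(40/50) ≈ 38.66°
|L| = 10 / 1.4507e+05 ≈ 6.8932e-05
Gain = 20 log₁₀(6.8932e-05) ≈ -83.23 dB
∠L = 0.00° − 170.80° = -170.80°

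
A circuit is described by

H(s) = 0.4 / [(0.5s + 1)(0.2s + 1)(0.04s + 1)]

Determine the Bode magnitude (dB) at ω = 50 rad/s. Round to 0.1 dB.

At ω = 50 rad/s:
pole (1 + j50·0.5) = 1 + j25 → |·| ≈ 25.02, ∠ ≈ 87.71°
pole (1 + j50·0.2) = 1 + j10 → |·| ≈ 10.05, ∠ ≈ 84.29°
pole (1 + j50·0.04) = 1 + j2 → |·| ≈ 2.2361, ∠ ≈ 63.43°
|H| = 0.4 · 1 / (25.02 · 10.05 · 2.2361) ≈ 0.0007114
Gain = 20 log₁₀(0.0007114) ≈ -62.96 dB

-63.0 dB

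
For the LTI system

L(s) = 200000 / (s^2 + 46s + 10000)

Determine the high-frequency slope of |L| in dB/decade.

-40 dB/decade

Each pole contributes −20 dB/decade at high frequency; each zero contributes +20 dB/decade.
Net: 0 zero(s) − 2 pole(s) → -40 dB/decade.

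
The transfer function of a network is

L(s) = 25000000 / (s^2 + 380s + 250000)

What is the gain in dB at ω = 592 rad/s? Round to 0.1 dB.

At s = jω = j592:
quadratic: (j592)² + 380·j592 + 250000 = -100464 + j224960 → |·| ≈ 2.4637e+05, ∠ ≈ 114.06°
|L| = 25000000 / 2.4637e+05 ≈ 101.47
Gain = 20 log₁₀(101.47) ≈ 40.13 dB

40.1 dB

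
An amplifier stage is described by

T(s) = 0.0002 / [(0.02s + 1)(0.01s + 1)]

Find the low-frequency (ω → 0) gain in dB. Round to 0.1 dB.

-74.0 dB

T(0) = 0.0002 · 1 / 1 = 0.0002
20 log₁₀(0.0002) ≈ -73.98 dB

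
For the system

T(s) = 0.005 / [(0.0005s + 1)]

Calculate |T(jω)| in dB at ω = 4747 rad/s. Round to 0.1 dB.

At ω = 4747 rad/s:
pole (1 + j4747·0.0005) = 1 + j2.3735 → |·| ≈ 2.5756, ∠ ≈ 67.15°
|T| = 0.005 · 1 / (2.5756) ≈ 0.0019413
Gain = 20 log₁₀(0.0019413) ≈ -54.24 dB

-54.2 dB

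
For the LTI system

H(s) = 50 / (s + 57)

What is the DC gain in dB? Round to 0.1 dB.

H(0) = 50 / 57 ≈ 0.87719
20 log₁₀(0.87719) ≈ -1.14 dB

-1.1 dB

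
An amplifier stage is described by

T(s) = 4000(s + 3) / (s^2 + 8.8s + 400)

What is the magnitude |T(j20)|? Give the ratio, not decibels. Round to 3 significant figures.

460

At s = jω = j20:
zero (s+3): 3 + j20 → |·| = √(3²+20²) = √409 ≈ 20.224, ∠ = arctan(20/3) ≈ 81.47°
quadratic: (j20)² + 8.8·j20 + 400 = 0 + j176 → |·| ≈ 176, ∠ ≈ 90.00°
|T| = 4000 · 20.224 / 176 ≈ 459.64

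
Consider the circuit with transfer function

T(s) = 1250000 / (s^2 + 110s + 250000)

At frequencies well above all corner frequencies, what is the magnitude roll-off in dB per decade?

-40 dB/decade

Each pole contributes −20 dB/decade at high frequency; each zero contributes +20 dB/decade.
Net: 0 zero(s) − 2 pole(s) → -40 dB/decade.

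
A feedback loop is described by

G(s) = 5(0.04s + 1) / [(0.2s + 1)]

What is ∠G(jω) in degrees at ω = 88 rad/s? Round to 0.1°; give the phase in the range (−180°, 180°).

-12.6°

At ω = 88 rad/s:
zero (1 + j88·0.04) = 1 + j3.52 → |·| ≈ 3.6593, ∠ ≈ 74.14°
pole (1 + j88·0.2) = 1 + j17.6 → |·| ≈ 17.628, ∠ ≈ 86.75°
∠G = (74.14°) − (86.75°) = -12.61°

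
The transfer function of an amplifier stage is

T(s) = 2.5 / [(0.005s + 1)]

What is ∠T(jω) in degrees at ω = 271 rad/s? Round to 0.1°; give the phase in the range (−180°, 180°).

-53.6°

At ω = 271 rad/s:
pole (1 + j271·0.005) = 1 + j1.355 → |·| ≈ 1.6841, ∠ ≈ 53.57°
∠T = (0°) − (53.57°) = -53.57°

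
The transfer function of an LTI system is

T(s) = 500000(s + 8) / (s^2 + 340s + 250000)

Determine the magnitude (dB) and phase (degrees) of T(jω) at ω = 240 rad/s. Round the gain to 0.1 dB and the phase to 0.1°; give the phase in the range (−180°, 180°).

At s = jω = j240:
zero (s+8): 8 + j240 → |·| = √(8²+240²) = √57664 ≈ 240.13, ∠ = arctan(240/8) ≈ 88.09°
quadratic: (j240)² + 340·j240 + 250000 = 192400 + j81600 → |·| ≈ 2.0899e+05, ∠ ≈ 22.98°
|T| = 500000 · 240.13 / 2.0899e+05 ≈ 574.5
Gain = 20 log₁₀(574.5) ≈ 55.19 dB
∠T = 88.09° − 22.98° = 65.11°

55.2 dB, 65.1°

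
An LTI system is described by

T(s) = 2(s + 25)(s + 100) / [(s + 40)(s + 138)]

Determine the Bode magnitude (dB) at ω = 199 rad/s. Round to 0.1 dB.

5.2 dB

At s = jω = j199:
zero (s+25): 25 + j199 → |·| = √(25²+199²) = √40226 ≈ 200.56, ∠ = arctan(199/25) ≈ 82.84°
zero (s+100): 100 + j199 → |·| = √(100²+199²) = √49601 ≈ 222.71, ∠ = arctan(199/100) ≈ 63.32°
pole (s+40): 40 + j199 → |·| = √(40²+199²) = √41201 ≈ 202.98, ∠ = arctan(199/40) ≈ 78.63°
pole (s+138): 138 + j199 → |·| = √(138²+199²) = √58645 ≈ 242.17, ∠ = arctan(199/138) ≈ 55.26°
|T| = 2 · 44667 / 49156 ≈ 1.8174
Gain = 20 log₁₀(1.8174) ≈ 5.19 dB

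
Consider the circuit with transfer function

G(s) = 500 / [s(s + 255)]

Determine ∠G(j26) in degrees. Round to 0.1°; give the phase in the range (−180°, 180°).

At s = jω = j26:
pole (s+255): 255 + j26 → |·| = √(255²+26²) = √65701 ≈ 256.32, ∠ = arctan(26/255) ≈ 5.82°
pole at origin: |s| = 26, ∠ = 90.00° (in denominator)
∠G = 0.00° − 95.82° = -95.82°

-95.8°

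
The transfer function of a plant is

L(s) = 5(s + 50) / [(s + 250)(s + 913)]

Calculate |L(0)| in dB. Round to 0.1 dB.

-59.2 dB

L(0) = 5·50 / (250·913) ≈ 0.0010953
20 log₁₀(0.0010953) ≈ -59.21 dB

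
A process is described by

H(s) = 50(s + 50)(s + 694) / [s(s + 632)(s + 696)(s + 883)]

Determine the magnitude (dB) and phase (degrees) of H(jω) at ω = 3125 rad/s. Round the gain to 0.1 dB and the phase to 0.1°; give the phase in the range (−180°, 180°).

-106.3 dB, -153.7°

At s = jω = j3125:
zero (s+50): 50 + j3125 → |·| = √(50²+3125²) = √9768125 ≈ 3125.4, ∠ = arctan(3125/50) ≈ 89.08°
zero (s+694): 694 + j3125 → |·| = √(694²+3125²) = √10247261 ≈ 3201.1, ∠ = arctan(3125/694) ≈ 77.48°
pole (s+632): 632 + j3125 → |·| = √(632²+3125²) = √10165049 ≈ 3188.3, ∠ = arctan(3125/632) ≈ 78.57°
pole (s+696): 696 + j3125 → |·| = √(696²+3125²) = √10250041 ≈ 3201.6, ∠ = arctan(3125/696) ≈ 77.44°
pole (s+883): 883 + j3125 → |·| = √(883²+3125²) = √10545314 ≈ 3247.4, ∠ = arctan(3125/883) ≈ 74.22°
pole at origin: |s| = 3125, ∠ = 90.00° (in denominator)
|H| = 50 · 1.0005e+07 / 1.0359e+14 ≈ 4.8291e-06
Gain = 20 log₁₀(4.8291e-06) ≈ -106.32 dB
∠H = 166.56° − 320.23° = -153.67°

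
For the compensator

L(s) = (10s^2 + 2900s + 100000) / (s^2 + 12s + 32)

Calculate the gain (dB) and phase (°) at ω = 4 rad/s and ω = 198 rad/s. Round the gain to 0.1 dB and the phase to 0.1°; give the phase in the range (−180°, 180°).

Substitute s = j4:
Numerator: 10(j4)^2 + 2900(j4) + 100000 = 99840 + j11600
Denominator: (j4)^2 + 12(j4) + 32 = 16 + j48
|N| = √(99840² + 11600²) ≈ 1.0051e+05, ∠N ≈ 6.63°
|D| = √(16² + 48²) ≈ 50.596, ∠D ≈ 71.57°
|L| = 1.0051e+05 / 50.596 ≈ 1986.5
Gain = 20 log₁₀(1986.5) ≈ 65.96 dB
∠L = 6.63° − 71.57° = -64.94°

Substitute s = j198:
Numerator: 10(j198)^2 + 2900(j198) + 100000 = -292040 + j574200
Denominator: (j198)^2 + 12(j198) + 32 = -39172 + j2376
|N| = √(292040² + 574200²) ≈ 6.442e+05, ∠N ≈ 116.96°
|D| = √(39172² + 2376²) ≈ 39244, ∠D ≈ 176.53°
|L| = 6.442e+05 / 39244 ≈ 16.415
Gain = 20 log₁₀(16.415) ≈ 24.30 dB
∠L = 116.96° − 176.53° = -59.57°

ω = 4: 66.0 dB, -64.9°; ω = 198: 24.3 dB, -59.6°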